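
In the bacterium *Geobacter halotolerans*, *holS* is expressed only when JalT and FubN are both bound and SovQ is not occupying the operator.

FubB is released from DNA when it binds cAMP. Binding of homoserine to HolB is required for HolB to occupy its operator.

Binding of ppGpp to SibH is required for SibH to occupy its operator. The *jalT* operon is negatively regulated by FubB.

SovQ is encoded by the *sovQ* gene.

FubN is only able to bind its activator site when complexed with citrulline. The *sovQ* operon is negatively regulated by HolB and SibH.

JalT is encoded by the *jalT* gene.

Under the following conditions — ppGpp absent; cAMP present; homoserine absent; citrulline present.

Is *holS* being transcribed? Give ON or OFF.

OFF

Homoserine is absent, so HolB is inactive.
ppGpp is absent, so SibH is inactive.
With no repressor bound, *sovQ* is transcribed.
So SovQ is produced and active.
cAMP is present, so FubB is inactive.
With no repressor bound, *jalT* is transcribed.
So JalT is produced and active.
Citrulline is present, so FubN is active.
With repressor SovQ bound, *holS* is not transcribed.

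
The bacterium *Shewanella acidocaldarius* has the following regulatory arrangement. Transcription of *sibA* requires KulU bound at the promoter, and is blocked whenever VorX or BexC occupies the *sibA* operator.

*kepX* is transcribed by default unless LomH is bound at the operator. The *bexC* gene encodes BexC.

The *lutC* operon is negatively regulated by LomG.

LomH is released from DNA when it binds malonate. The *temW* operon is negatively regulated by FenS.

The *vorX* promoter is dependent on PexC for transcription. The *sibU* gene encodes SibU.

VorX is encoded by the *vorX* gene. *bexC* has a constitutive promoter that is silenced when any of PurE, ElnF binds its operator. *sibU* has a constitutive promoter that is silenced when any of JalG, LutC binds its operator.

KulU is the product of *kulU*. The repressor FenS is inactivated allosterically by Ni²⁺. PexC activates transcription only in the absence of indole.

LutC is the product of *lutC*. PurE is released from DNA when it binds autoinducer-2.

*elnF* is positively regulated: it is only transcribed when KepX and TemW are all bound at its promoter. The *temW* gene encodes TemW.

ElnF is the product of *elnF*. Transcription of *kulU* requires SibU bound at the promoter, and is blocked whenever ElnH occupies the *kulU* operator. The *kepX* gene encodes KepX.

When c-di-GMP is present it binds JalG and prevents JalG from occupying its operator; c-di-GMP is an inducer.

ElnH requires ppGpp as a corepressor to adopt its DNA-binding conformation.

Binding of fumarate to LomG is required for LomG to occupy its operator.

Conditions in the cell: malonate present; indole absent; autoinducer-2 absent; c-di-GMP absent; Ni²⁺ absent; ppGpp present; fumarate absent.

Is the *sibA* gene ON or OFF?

Indole is absent, so PexC is active.
No repressor is bound and PexC is active, so *vorX* is transcribed.
So VorX is produced and active.
Autoinducer-2 is absent, so PurE is active.
Malonate is present, so LomH is inactive.
With no repressor bound, *kepX* is transcribed.
So KepX is produced and active.
Ni²⁺ is absent, so FenS is active.
With repressor FenS bound, *temW* is not transcribed.
So TemW is not produced.
Required activator TemW is absent, so *elnF* is not transcribed.
So ElnF is not produced.
With repressor PurE bound, *bexC* is not transcribed.
So BexC is not produced.
c-di-GMP is absent, so JalG is active.
Fumarate is absent, so LomG is inactive.
With no repressor bound, *lutC* is transcribed.
So LutC is produced and active.
With repressor JalG bound, *sibU* is not transcribed.
So SibU is not produced.
ppGpp is present, so ElnH is active.
With repressor ElnH bound, *kulU* is not transcribed.
So KulU is not produced.
With repressor VorX bound, *sibA* is not transcribed.

OFF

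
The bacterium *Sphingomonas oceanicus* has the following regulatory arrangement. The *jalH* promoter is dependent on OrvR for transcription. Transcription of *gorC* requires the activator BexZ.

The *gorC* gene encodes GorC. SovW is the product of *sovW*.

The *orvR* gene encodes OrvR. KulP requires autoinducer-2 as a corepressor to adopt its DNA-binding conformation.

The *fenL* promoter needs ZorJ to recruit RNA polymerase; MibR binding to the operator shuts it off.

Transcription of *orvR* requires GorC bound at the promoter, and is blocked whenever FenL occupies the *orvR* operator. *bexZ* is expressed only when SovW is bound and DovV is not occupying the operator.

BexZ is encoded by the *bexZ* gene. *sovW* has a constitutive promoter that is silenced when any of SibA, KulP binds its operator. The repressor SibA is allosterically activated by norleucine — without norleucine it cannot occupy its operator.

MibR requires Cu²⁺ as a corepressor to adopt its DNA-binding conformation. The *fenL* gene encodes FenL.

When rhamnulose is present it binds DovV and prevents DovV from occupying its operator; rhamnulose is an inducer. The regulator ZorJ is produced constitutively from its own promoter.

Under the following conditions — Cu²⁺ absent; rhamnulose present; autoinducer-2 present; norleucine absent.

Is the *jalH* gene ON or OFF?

Norleucine is absent, so SibA is inactive.
Autoinducer-2 is present, so KulP is active.
With repressor KulP bound, *sovW* is not transcribed.
So SovW is not produced.
Rhamnulose is present, so DovV is inactive.
Required activator SovW is absent, so *bexZ* is not transcribed.
So BexZ is not produced.
Required activator BexZ is absent, so *gorC* is not transcribed.
So GorC is not produced.
ZorJ is produced constitutively and is active.
Cu²⁺ is absent, so MibR is inactive.
No repressor is bound and ZorJ is active, so *fenL* is transcribed.
So FenL is produced and active.
With repressor FenL bound, *orvR* is not transcribed.
So OrvR is not produced.
Required activator OrvR is absent, so *jalH* is not transcribed.

OFF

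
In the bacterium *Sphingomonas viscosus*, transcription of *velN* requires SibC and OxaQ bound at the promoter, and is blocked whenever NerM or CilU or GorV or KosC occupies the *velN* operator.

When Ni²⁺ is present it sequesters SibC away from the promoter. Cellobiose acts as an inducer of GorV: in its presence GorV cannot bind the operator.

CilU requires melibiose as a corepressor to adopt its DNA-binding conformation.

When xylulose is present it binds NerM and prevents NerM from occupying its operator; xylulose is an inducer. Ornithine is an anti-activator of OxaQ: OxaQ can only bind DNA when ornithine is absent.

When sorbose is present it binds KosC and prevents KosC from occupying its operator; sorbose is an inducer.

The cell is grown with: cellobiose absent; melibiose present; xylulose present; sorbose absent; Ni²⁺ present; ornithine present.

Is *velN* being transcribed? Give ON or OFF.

Xylulose is present, so NerM is inactive.
Ni²⁺ is present, so SibC is inactive.
Melibiose is present, so CilU is active.
Cellobiose is absent, so GorV is active.
Ornithine is present, so OxaQ is inactive.
Sorbose is absent, so KosC is active.
With repressor CilU bound, *velN* is not transcribed.

OFF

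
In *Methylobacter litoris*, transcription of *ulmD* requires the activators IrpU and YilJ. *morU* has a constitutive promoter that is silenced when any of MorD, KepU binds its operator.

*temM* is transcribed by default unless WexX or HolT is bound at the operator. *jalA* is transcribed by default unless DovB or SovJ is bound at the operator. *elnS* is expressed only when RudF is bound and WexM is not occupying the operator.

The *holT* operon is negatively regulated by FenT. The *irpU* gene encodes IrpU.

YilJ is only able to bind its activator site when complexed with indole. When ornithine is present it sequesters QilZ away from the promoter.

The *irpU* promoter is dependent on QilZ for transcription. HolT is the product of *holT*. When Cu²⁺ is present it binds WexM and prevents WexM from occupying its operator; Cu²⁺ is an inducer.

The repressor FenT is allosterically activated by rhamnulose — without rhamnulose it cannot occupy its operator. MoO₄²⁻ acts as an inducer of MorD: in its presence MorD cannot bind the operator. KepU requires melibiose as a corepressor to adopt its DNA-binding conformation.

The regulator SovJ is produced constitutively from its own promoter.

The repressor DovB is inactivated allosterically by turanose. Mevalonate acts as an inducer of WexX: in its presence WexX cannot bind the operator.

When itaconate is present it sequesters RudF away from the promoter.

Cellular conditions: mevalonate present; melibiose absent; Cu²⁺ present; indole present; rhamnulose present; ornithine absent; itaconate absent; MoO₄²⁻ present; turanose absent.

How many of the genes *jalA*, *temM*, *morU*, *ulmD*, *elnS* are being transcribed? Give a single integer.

Turanose is absent, so DovB is active.
SovJ is produced constitutively and is active.
With repressor DovB bound, *jalA* is not transcribed.
→ *jalA* is OFF.
Mevalonate is present, so WexX is inactive.
Rhamnulose is present, so FenT is active.
With repressor FenT bound, *holT* is not transcribed.
So HolT is not produced.
With no repressor bound, *temM* is transcribed.
→ *temM* is ON.
MoO₄²⁻ is present, so MorD is inactive.
Melibiose is absent, so KepU is inactive.
With no repressor bound, *morU* is transcribed.
→ *morU* is ON.
Ornithine is absent, so QilZ is active.
No repressor is bound and QilZ is active, so *irpU* is transcribed.
So IrpU is produced and active.
Indole is present, so YilJ is active.
No repressor is bound and IrpU and YilJ are active, so *ulmD* is transcribed.
→ *ulmD* is ON.
Itaconate is absent, so RudF is active.
Cu²⁺ is present, so WexM is inactive.
No repressor is bound and RudF is active, so *elnS* is transcribed.
→ *elnS* is ON.
4 of the 5 genes are transcribed.

4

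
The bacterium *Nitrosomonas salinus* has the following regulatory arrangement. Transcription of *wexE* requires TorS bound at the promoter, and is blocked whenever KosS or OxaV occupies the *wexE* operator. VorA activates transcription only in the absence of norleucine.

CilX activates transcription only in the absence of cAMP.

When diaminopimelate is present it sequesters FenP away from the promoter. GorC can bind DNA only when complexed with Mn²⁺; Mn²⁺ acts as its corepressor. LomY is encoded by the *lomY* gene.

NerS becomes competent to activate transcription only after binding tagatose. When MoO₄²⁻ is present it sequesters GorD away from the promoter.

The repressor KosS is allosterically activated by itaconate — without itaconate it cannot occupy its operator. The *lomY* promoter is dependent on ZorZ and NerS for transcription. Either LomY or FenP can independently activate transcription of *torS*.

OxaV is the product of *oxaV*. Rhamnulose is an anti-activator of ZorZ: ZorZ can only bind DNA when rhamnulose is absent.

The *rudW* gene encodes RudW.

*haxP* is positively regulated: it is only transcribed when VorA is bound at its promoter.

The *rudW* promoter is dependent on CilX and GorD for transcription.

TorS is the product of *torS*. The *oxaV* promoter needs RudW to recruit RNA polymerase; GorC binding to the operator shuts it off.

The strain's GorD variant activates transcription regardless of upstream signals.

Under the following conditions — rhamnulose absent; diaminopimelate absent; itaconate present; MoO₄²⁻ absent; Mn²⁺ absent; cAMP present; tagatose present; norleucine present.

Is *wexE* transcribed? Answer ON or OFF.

Itaconate is present, so KosS is active.
Rhamnulose is absent, so ZorZ is active.
Tagatose is present, so NerS is active.
No repressor is bound and ZorZ and NerS are active, so *lomY* is transcribed.
So LomY is produced and active.
Diaminopimelate is absent, so FenP is active.
Activator LomY is present, so *torS* is transcribed.
So TorS is produced and active.
cAMP is present, so CilX is inactive.
GorD is constitutively active in this strain.
Required activator CilX is absent, so *rudW* is not transcribed.
So RudW is not produced.
Mn²⁺ is absent, so GorC is inactive.
Required activator RudW is absent, so *oxaV* is not transcribed.
So OxaV is not produced.
With repressor KosS bound, *wexE* is not transcribed.

OFF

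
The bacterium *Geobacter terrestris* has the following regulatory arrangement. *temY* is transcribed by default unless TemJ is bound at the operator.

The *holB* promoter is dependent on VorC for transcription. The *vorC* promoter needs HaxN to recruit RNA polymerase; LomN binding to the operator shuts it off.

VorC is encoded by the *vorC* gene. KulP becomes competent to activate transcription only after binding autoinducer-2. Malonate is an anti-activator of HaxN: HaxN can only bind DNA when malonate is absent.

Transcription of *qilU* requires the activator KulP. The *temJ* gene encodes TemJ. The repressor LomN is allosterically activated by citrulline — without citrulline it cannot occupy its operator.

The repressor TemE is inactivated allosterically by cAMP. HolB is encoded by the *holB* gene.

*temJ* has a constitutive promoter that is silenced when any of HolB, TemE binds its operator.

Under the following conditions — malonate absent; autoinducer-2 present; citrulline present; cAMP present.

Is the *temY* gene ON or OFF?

OFF

Malonate is absent, so HaxN is active.
Citrulline is present, so LomN is active.
With repressor LomN bound, *vorC* is not transcribed.
So VorC is not produced.
Required activator VorC is absent, so *holB* is not transcribed.
So HolB is not produced.
cAMP is present, so TemE is inactive.
With no repressor bound, *temJ* is transcribed.
So TemJ is produced and active.
With repressor TemJ bound, *temY* is not transcribed.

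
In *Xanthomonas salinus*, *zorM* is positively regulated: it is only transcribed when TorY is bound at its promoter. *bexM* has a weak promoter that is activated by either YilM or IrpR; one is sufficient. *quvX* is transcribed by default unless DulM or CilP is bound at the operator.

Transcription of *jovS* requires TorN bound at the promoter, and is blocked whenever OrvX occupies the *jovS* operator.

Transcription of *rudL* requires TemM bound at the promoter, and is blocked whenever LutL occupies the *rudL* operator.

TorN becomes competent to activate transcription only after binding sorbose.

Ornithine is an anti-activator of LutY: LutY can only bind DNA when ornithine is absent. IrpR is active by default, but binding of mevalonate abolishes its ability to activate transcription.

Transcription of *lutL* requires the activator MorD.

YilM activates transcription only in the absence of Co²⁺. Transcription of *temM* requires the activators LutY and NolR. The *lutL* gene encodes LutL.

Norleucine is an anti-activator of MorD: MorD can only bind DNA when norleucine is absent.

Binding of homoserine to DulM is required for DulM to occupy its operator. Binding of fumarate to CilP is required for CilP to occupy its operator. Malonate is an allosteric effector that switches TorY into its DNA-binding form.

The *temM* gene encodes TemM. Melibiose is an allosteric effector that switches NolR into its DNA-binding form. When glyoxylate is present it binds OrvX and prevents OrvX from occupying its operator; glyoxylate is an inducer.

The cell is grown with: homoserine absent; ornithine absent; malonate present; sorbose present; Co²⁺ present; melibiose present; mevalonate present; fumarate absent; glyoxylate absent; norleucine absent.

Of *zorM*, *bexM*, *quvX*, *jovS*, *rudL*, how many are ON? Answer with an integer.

2

Malonate is present, so TorY is active.
No repressor is bound and TorY is active, so *zorM* is transcribed.
→ *zorM* is ON.
Co²⁺ is present, so YilM is inactive.
Mevalonate is present, so IrpR is inactive.
No activator is available at the *bexM* promoter, so *bexM* is not transcribed.
→ *bexM* is OFF.
Homoserine is absent, so DulM is inactive.
Fumarate is absent, so CilP is inactive.
With no repressor bound, *quvX* is transcribed.
→ *quvX* is ON.
Sorbose is present, so TorN is active.
Glyoxylate is absent, so OrvX is active.
With repressor OrvX bound, *jovS* is not transcribed.
→ *jovS* is OFF.
Ornithine is absent, so LutY is active.
Melibiose is present, so NolR is active.
No repressor is bound and LutY and NolR are active, so *temM* is transcribed.
So TemM is produced and active.
Norleucine is absent, so MorD is active.
No repressor is bound and MorD is active, so *lutL* is transcribed.
So LutL is produced and active.
With repressor LutL bound, *rudL* is not transcribed.
→ *rudL* is OFF.
2 of the 5 genes are transcribed.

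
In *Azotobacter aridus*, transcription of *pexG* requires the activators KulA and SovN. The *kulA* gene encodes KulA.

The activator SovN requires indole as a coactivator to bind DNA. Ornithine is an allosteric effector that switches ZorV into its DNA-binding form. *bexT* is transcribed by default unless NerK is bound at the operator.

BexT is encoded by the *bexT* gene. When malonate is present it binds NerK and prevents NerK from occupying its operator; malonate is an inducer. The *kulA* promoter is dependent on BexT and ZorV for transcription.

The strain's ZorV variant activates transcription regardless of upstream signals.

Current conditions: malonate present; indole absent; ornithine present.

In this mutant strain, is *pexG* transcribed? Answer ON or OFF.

Malonate is present, so NerK is inactive.
With no repressor bound, *bexT* is transcribed.
So BexT is produced and active.
ZorV is constitutively active in this strain.
No repressor is bound and BexT and ZorV are active, so *kulA* is transcribed.
So KulA is produced and active.
Indole is absent, so SovN is inactive.
Required activator SovN is absent, so *pexG* is not transcribed.

OFF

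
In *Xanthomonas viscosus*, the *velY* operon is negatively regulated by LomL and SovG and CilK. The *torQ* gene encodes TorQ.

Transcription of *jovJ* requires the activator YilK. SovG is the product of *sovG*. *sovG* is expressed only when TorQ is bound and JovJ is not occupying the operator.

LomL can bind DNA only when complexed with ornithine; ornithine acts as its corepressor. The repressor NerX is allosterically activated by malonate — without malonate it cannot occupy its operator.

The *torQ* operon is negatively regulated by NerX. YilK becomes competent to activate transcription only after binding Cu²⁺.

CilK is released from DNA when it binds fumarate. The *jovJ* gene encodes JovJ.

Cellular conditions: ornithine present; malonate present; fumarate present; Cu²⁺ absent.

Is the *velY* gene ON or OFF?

OFF

Ornithine is present, so LomL is active.
Malonate is present, so NerX is active.
With repressor NerX bound, *torQ* is not transcribed.
So TorQ is not produced.
Cu²⁺ is absent, so YilK is inactive.
Required activator YilK is absent, so *jovJ* is not transcribed.
So JovJ is not produced.
Required activator TorQ is absent, so *sovG* is not transcribed.
So SovG is not produced.
Fumarate is present, so CilK is inactive.
With repressor LomL bound, *velY* is not transcribed.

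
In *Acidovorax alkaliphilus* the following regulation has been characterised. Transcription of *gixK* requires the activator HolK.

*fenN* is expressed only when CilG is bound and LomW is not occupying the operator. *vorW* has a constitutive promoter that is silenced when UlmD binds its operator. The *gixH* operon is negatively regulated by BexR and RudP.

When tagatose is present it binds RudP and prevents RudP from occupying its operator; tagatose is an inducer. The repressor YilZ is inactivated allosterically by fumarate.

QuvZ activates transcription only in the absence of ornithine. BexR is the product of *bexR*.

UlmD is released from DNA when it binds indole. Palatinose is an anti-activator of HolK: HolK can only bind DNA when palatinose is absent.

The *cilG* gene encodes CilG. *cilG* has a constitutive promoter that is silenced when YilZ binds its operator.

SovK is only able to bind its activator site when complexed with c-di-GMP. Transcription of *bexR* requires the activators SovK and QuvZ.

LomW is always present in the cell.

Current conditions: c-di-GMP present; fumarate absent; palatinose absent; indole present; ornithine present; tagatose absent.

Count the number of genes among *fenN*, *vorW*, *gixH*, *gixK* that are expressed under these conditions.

Fumarate is absent, so YilZ is active.
With repressor YilZ bound, *cilG* is not transcribed.
So CilG is not produced.
LomW is produced constitutively and is active.
With repressor LomW bound, *fenN* is not transcribed.
→ *fenN* is OFF.
Indole is present, so UlmD is inactive.
With no repressor bound, *vorW* is transcribed.
→ *vorW* is ON.
c-di-GMP is present, so SovK is active.
Ornithine is present, so QuvZ is inactive.
Required activator QuvZ is absent, so *bexR* is not transcribed.
So BexR is not produced.
Tagatose is absent, so RudP is active.
With repressor RudP bound, *gixH* is not transcribed.
→ *gixH* is OFF.
Palatinose is absent, so HolK is active.
No repressor is bound and HolK is active, so *gixK* is transcribed.
→ *gixK* is ON.
2 of the 4 genes are transcribed.

2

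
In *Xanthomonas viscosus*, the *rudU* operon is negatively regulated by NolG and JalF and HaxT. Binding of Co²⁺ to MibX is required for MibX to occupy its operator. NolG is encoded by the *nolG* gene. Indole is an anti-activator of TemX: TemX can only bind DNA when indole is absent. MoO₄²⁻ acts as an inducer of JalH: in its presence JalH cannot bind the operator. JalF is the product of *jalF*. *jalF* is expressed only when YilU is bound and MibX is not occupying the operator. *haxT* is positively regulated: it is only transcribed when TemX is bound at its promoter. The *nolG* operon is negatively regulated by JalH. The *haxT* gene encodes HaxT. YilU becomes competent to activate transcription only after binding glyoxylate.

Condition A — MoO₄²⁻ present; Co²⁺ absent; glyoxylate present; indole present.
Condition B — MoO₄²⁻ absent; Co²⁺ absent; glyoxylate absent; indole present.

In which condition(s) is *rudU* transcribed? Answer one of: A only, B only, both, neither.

Condition A:
MoO₄²⁻ is present, so JalH is inactive.
With no repressor bound, *nolG* is transcribed.
So NolG is produced and active.
Co²⁺ is absent, so MibX is inactive.
Glyoxylate is present, so YilU is active.
No repressor is bound and YilU is active, so *jalF* is transcribed.
So JalF is produced and active.
Indole is present, so TemX is inactive.
Required activator TemX is absent, so *haxT* is not transcribed.
So HaxT is not produced.
With repressor NolG bound, *rudU* is not transcribed.
→ *rudU* is OFF in A.
Condition B:
MoO₄²⁻ is absent, so JalH is active.
With repressor JalH bound, *nolG* is not transcribed.
So NolG is not produced.
Co²⁺ is absent, so MibX is inactive.
Glyoxylate is absent, so YilU is inactive.
Required activator YilU is absent, so *jalF* is not transcribed.
So JalF is not produced.
Indole is present, so TemX is inactive.
Required activator TemX is absent, so *haxT* is not transcribed.
So HaxT is not produced.
With no repressor bound, *rudU* is transcribed.
→ *rudU* is ON in B.

B only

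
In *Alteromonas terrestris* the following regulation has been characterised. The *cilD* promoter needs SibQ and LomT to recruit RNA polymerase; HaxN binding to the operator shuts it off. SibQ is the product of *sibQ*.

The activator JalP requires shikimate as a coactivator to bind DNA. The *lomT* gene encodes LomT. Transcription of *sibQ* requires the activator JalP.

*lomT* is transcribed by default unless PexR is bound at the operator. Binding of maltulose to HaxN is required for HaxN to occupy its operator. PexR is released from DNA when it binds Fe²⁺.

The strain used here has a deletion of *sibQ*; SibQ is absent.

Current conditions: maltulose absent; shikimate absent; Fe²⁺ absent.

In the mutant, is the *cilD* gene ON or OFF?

Maltulose is absent, so HaxN is inactive.
SibQ is non-functional in this strain, so it has no effect.
Fe²⁺ is absent, so PexR is active.
With repressor PexR bound, *lomT* is not transcribed.
So LomT is not produced.
Required activator SibQ is absent, so *cilD* is not transcribed.

OFF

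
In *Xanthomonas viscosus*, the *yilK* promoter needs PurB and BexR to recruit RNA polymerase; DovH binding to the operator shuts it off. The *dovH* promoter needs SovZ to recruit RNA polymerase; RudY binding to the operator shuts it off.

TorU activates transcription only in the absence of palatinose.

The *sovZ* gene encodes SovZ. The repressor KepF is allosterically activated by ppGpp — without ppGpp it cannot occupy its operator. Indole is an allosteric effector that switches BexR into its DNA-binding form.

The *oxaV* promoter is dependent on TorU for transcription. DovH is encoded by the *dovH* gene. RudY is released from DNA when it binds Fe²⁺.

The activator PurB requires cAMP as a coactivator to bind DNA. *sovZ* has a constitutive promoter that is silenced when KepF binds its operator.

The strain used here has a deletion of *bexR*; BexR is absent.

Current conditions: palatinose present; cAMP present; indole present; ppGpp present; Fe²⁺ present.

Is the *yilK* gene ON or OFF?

OFF

ppGpp is present, so KepF is active.
With repressor KepF bound, *sovZ* is not transcribed.
So SovZ is not produced.
Fe²⁺ is present, so RudY is inactive.
Required activator SovZ is absent, so *dovH* is not transcribed.
So DovH is not produced.
cAMP is present, so PurB is active.
BexR is non-functional in this strain, so it has no effect.
Required activator BexR is absent, so *yilK* is not transcribed.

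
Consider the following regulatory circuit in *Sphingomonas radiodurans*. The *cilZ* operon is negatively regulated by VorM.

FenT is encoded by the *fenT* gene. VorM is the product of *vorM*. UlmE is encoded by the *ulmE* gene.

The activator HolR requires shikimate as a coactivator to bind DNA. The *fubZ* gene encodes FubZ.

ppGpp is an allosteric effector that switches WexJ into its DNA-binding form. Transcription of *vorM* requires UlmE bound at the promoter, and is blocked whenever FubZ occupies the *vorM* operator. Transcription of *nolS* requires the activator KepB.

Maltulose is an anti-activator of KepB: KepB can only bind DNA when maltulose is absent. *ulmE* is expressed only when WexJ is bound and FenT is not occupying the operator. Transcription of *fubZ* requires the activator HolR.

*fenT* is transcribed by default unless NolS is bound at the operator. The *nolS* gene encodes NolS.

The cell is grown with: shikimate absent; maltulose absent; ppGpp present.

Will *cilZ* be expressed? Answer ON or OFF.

OFF

Maltulose is absent, so KepB is active.
No repressor is bound and KepB is active, so *nolS* is transcribed.
So NolS is produced and active.
With repressor NolS bound, *fenT* is not transcribed.
So FenT is not produced.
ppGpp is present, so WexJ is active.
No repressor is bound and WexJ is active, so *ulmE* is transcribed.
So UlmE is produced and active.
Shikimate is absent, so HolR is inactive.
Required activator HolR is absent, so *fubZ* is not transcribed.
So FubZ is not produced.
No repressor is bound and UlmE is active, so *vorM* is transcribed.
So VorM is produced and active.
With repressor VorM bound, *cilZ* is not transcribed.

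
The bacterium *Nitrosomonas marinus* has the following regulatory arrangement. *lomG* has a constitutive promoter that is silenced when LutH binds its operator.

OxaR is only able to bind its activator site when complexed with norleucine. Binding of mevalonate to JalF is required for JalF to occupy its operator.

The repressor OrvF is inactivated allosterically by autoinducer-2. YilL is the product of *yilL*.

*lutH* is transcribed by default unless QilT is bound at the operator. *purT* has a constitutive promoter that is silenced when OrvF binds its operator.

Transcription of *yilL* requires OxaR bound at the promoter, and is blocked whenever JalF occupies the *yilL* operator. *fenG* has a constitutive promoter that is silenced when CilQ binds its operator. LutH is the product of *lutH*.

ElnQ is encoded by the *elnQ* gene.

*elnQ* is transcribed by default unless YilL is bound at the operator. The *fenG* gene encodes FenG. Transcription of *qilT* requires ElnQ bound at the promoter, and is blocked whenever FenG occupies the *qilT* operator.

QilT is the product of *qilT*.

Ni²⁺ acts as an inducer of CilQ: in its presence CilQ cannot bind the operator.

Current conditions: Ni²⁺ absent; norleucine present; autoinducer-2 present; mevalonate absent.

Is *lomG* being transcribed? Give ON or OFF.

Mevalonate is absent, so JalF is inactive.
Norleucine is present, so OxaR is active.
No repressor is bound and OxaR is active, so *yilL* is transcribed.
So YilL is produced and active.
With repressor YilL bound, *elnQ* is not transcribed.
So ElnQ is not produced.
Ni²⁺ is absent, so CilQ is active.
With repressor CilQ bound, *fenG* is not transcribed.
So FenG is not produced.
Required activator ElnQ is absent, so *qilT* is not transcribed.
So QilT is not produced.
With no repressor bound, *lutH* is transcribed.
So LutH is produced and active.
With repressor LutH bound, *lomG* is not transcribed.

OFF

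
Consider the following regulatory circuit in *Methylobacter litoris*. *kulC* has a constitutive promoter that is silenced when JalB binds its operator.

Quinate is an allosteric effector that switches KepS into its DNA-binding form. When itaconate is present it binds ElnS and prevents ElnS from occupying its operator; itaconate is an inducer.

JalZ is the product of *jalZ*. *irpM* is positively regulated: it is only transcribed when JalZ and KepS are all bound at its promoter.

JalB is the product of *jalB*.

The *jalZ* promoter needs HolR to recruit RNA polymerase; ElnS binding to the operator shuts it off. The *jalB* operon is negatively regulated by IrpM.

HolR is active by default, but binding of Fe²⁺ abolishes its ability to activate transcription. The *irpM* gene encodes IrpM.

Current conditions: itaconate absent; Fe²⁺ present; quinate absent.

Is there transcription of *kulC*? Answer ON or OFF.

Itaconate is absent, so ElnS is active.
Fe²⁺ is present, so HolR is inactive.
With repressor ElnS bound, *jalZ* is not transcribed.
So JalZ is not produced.
Quinate is absent, so KepS is inactive.
Required activator JalZ is absent, so *irpM* is not transcribed.
So IrpM is not produced.
With no repressor bound, *jalB* is transcribed.
So JalB is produced and active.
With repressor JalB bound, *kulC* is not transcribed.

OFF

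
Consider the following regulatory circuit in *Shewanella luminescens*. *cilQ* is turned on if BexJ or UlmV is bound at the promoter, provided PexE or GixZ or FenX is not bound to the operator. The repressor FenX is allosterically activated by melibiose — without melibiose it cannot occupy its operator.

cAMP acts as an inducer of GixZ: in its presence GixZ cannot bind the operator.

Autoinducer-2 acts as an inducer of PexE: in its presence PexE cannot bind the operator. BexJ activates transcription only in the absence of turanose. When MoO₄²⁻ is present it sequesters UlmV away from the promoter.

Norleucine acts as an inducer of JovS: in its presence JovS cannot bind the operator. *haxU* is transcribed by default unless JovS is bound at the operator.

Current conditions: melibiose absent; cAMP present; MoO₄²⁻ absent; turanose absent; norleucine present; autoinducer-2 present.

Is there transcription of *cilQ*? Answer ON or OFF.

Turanose is absent, so BexJ is active.
Autoinducer-2 is present, so PexE is inactive.
MoO₄²⁻ is absent, so UlmV is active.
cAMP is present, so GixZ is inactive.
Melibiose is absent, so FenX is inactive.
Activator BexJ is present, so *cilQ* is transcribed.

ON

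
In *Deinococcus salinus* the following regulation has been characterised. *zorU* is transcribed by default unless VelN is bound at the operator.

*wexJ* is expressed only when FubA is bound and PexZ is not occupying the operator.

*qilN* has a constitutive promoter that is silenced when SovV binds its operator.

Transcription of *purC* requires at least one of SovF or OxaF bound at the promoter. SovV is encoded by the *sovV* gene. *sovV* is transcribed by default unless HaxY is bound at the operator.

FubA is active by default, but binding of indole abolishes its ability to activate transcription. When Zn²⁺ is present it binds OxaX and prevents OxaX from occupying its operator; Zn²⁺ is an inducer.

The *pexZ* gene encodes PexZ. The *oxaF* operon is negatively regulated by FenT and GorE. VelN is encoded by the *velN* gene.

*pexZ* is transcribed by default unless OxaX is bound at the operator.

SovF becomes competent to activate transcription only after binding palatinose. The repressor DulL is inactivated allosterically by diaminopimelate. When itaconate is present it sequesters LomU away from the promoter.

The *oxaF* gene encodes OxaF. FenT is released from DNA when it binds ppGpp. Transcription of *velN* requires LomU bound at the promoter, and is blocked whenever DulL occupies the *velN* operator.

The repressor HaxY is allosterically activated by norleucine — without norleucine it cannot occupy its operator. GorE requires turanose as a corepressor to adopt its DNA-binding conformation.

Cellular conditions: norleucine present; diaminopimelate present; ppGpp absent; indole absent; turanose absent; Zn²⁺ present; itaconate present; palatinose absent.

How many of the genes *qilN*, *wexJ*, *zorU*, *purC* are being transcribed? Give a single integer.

Norleucine is present, so HaxY is active.
With repressor HaxY bound, *sovV* is not transcribed.
So SovV is not produced.
With no repressor bound, *qilN* is transcribed.
→ *qilN* is ON.
Zn²⁺ is present, so OxaX is inactive.
With no repressor bound, *pexZ* is transcribed.
So PexZ is produced and active.
Indole is absent, so FubA is active.
With repressor PexZ bound, *wexJ* is not transcribed.
→ *wexJ* is OFF.
Diaminopimelate is present, so DulL is inactive.
Itaconate is present, so LomU is inactive.
Required activator LomU is absent, so *velN* is not transcribed.
So VelN is not produced.
With no repressor bound, *zorU* is transcribed.
→ *zorU* is ON.
Palatinose is absent, so SovF is inactive.
ppGpp is absent, so FenT is active.
Turanose is absent, so GorE is inactive.
With repressor FenT bound, *oxaF* is not transcribed.
So OxaF is not produced.
No activator is available at the *purC* promoter, so *purC* is not transcribed.
→ *purC* is OFF.
2 of the 4 genes are transcribed.

2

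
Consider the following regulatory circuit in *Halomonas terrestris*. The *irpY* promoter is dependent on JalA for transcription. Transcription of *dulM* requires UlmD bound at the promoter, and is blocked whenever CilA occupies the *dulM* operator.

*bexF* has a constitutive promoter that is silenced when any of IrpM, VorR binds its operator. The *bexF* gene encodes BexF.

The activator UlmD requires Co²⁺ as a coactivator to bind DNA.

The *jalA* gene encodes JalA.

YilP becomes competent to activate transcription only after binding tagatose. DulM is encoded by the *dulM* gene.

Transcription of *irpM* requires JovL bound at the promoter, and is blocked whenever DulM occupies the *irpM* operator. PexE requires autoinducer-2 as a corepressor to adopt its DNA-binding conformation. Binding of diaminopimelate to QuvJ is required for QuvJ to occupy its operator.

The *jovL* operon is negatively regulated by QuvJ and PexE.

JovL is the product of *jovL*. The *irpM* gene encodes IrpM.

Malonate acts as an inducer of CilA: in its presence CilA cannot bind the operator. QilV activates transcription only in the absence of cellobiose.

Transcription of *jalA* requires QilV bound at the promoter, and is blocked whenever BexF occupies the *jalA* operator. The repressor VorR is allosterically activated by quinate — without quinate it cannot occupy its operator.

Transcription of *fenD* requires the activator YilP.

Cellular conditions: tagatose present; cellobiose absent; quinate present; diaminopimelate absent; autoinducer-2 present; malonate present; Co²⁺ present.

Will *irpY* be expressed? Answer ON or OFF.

ON

Diaminopimelate is absent, so QuvJ is inactive.
Autoinducer-2 is present, so PexE is active.
With repressor PexE bound, *jovL* is not transcribed.
So JovL is not produced.
Co²⁺ is present, so UlmD is active.
Malonate is present, so CilA is inactive.
No repressor is bound and UlmD is active, so *dulM* is transcribed.
So DulM is produced and active.
With repressor DulM bound, *irpM* is not transcribed.
So IrpM is not produced.
Quinate is present, so VorR is active.
With repressor VorR bound, *bexF* is not transcribed.
So BexF is not produced.
Cellobiose is absent, so QilV is active.
No repressor is bound and QilV is active, so *jalA* is transcribed.
So JalA is produced and active.
No repressor is bound and JalA is active, so *irpY* is transcribed.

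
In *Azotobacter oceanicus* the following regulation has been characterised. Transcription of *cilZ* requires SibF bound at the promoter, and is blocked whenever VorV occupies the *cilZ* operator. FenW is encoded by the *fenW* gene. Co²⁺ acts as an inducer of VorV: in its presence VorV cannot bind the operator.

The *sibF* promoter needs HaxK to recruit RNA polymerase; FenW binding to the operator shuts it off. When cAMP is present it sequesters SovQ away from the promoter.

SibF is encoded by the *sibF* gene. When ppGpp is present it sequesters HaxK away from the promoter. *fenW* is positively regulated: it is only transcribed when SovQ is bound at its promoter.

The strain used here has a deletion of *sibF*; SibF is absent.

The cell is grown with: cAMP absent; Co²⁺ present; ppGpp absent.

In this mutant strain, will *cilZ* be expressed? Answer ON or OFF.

OFF

SibF is non-functional in this strain, so it has no effect.
Co²⁺ is present, so VorV is inactive.
Required activator SibF is absent, so *cilZ* is not transcribed.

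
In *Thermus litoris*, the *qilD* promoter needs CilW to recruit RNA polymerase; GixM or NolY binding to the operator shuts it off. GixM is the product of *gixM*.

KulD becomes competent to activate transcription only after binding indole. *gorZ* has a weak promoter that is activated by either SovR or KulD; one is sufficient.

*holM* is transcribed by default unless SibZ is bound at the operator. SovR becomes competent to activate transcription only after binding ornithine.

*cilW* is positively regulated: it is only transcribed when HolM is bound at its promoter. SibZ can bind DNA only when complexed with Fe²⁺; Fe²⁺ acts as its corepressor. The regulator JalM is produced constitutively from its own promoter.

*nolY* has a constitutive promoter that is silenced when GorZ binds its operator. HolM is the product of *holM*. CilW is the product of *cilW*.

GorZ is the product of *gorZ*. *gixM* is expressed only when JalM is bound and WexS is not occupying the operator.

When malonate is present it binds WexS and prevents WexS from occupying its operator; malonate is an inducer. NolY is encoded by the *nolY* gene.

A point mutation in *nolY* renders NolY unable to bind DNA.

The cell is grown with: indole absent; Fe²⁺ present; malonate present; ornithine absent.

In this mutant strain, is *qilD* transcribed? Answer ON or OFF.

OFF

Malonate is present, so WexS is inactive.
JalM is produced constitutively and is active.
No repressor is bound and JalM is active, so *gixM* is transcribed.
So GixM is produced and active.
Fe²⁺ is present, so SibZ is active.
With repressor SibZ bound, *holM* is not transcribed.
So HolM is not produced.
Required activator HolM is absent, so *cilW* is not transcribed.
So CilW is not produced.
NolY is non-functional in this strain, so it has no effect.
With repressor GixM bound, *qilD* is not transcribed.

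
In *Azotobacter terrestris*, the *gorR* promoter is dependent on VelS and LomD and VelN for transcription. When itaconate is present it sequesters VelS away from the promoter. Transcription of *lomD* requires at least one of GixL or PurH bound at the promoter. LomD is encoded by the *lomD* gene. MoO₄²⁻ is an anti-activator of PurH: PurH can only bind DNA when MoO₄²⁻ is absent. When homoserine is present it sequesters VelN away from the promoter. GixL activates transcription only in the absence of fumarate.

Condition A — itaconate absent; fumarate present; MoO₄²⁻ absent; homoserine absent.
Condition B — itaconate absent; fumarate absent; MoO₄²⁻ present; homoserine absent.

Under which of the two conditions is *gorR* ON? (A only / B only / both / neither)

both

Condition A:
Itaconate is absent, so VelS is active.
Fumarate is present, so GixL is inactive.
MoO₄²⁻ is absent, so PurH is active.
Activator PurH is present, so *lomD* is transcribed.
So LomD is produced and active.
Homoserine is absent, so VelN is active.
No repressor is bound and VelS and LomD and VelN are active, so *gorR* is transcribed.
→ *gorR* is ON in A.
Condition B:
Itaconate is absent, so VelS is active.
Fumarate is absent, so GixL is active.
MoO₄²⁻ is present, so PurH is inactive.
Activator GixL is present, so *lomD* is transcribed.
So LomD is produced and active.
Homoserine is absent, so VelN is active.
No repressor is bound and VelS and LomD and VelN are active, so *gorR* is transcribed.
→ *gorR* is ON in B.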